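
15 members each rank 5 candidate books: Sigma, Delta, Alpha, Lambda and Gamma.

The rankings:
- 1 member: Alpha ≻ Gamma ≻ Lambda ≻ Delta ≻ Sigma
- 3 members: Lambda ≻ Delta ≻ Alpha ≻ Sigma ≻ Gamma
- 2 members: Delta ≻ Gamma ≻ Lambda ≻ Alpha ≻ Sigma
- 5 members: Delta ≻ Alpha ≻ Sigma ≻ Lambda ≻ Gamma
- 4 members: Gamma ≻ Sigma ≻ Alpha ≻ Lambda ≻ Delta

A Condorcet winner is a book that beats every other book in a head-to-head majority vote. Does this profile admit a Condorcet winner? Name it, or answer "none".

Pairwise majorities:
Sigma–Delta: Delta 11–4.
Sigma vs Alpha: Alpha, 11–4.
Sigma vs Lambda: Sigma wins 9–6.
Sigma vs Gamma: Sigma wins 8–7.
Delta vs Alpha: Delta, 10–5.
Delta vs Lambda: Lambda, 8–7.
Delta vs Gamma: Delta, 10–5.
Alpha–Lambda: Alpha 10–5.
Alpha–Gamma: Alpha 9–6.
Lambda vs Gamma: Lambda, 8–7.
No book is unbeaten: Sigma loses to Delta; Delta loses to Lambda; Alpha loses to Delta; Lambda loses to Sigma; Gamma loses to Sigma. In particular Sigma > Lambda > Delta > Sigma is a majority cycle — no Condorcet winner exists.

none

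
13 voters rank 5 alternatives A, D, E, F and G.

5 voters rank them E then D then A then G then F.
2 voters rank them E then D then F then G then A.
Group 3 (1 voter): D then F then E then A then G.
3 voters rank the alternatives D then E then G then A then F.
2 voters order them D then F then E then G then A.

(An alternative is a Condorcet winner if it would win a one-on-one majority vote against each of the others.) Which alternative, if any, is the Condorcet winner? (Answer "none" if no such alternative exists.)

Pairwise majorities:
A vs D: A preferred on 0 ballots; D wins 13–0.
A vs E: 0 to 13, E.
A vs F: A preferred on 5+3 = 8 ballots; A wins 8–5.
A vs G: 5+1 = 6 for A, 7 for G — G by 7–6.
D vs E: D is ranked higher on 1+3+2 = 6 ballots, E on 7. E wins 7–6.
D vs F: 13 to 0, D.
D vs G: D preferred on 5+2+1+3+2 = 13 ballots; D wins 13–0.
E vs F: 5+2+3 = 10 for E, 3 for F — E by 10–3.
E vs G: 13 to 0, E.
F vs G: 2+1+2 = 5 for F, 8 for G — G by 8–5.
E wins every pairwise contest, so E is the Condorcet winner.

E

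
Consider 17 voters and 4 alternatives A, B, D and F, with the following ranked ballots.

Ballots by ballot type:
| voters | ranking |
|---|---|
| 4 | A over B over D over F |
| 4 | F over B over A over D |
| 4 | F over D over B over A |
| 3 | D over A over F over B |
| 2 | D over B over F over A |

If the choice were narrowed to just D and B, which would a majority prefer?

Ballots ranking D above B: 4 + 3 + 2 = 9.
Ballots ranking B above D: 17 − 9 = 8.
D wins the head-to-head 9–8.

D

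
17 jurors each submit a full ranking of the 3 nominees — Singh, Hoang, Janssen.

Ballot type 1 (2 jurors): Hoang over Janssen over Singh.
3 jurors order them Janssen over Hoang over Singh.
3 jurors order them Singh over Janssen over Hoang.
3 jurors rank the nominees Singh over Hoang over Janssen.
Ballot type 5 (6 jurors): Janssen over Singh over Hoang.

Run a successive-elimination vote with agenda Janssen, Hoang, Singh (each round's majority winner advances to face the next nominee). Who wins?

Janssen

Round 1: Janssen vs Hoang — 12–5, Janssen advances.
Round 2: Janssen vs Singh — 11–6, Janssen advances.
Janssen survives the agenda.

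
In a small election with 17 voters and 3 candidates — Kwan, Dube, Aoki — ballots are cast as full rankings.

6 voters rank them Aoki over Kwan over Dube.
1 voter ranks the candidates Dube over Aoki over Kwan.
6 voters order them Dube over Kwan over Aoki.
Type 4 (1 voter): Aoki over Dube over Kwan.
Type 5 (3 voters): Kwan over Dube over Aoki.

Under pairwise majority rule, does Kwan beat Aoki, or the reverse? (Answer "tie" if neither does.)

Kwan

Ballots ranking Kwan above Aoki: 6 + 3 = 9.
Ballots ranking Aoki above Kwan: 17 − 9 = 8.
Kwan wins the head-to-head 9–8.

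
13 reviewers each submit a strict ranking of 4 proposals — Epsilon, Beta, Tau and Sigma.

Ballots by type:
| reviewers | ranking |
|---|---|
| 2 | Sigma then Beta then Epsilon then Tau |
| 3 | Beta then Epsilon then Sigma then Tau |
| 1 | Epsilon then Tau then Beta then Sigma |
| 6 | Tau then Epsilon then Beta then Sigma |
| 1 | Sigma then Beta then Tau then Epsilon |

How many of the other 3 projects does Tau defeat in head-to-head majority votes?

Tau against each rival (13 reviewers):
Tau vs Epsilon: Tau is ranked higher on 6+1 = 7 ballots, Epsilon on 6. Tau wins 7–6.
Tau–Beta: Tau 7–6.
Tau vs Sigma: Tau wins 7–6.
Tau beats Epsilon, Beta, Sigma — 3 pairwise wins.

3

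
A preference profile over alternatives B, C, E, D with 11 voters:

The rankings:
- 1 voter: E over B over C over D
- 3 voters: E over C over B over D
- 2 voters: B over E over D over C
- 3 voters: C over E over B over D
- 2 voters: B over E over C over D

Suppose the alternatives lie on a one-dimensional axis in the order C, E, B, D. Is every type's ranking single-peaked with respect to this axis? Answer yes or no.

Axis positions: C=1, E=2, B=3, D=4.
Type 1 (peak E at position 2): ranking walks positions 2-3-1-4, expanding outward from the peak — single-peaked.
Type 2 (peak E at position 2): ranking walks positions 2-1-3-4, expanding outward from the peak — single-peaked.
Type 3 (peak B at position 3): ranking walks positions 3-2-4-1, expanding outward from the peak — single-peaked.
Type 4 (peak C at position 1): ranking walks positions 1-2-3-4, expanding outward from the peak — single-peaked.
Type 5 (peak B at position 3): ranking walks positions 3-2-1-4, expanding outward from the peak — single-peaked.
Every ranking is single-peaked on this axis.

yes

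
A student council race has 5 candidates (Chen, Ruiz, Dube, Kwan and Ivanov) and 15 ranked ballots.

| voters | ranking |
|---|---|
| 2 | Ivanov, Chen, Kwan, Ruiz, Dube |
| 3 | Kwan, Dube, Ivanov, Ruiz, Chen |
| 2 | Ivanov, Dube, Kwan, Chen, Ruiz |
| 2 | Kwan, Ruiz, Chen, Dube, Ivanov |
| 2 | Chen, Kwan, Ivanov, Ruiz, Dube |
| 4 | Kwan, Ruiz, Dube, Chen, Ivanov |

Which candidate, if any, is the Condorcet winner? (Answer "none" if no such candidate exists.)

Kwan

Check each pair by majority over 15 ballots:
Chen vs Ruiz: 6 to 9, Ruiz.
Chen vs Dube: Chen preferred on 2+2+2 = 6 ballots; Dube wins 9–6.
Chen–Kwan: Kwan 11–4.
Chen vs Ivanov: Chen preferred on 2+2+4 = 8 ballots; Chen wins 8–7.
Ruiz vs Dube: Ruiz is ranked higher on 2+2+2+4 = 10 ballots, Dube on 5. Ruiz wins 10–5.
Ruiz vs Kwan: Ruiz is ranked higher on 0 ballots, Kwan on 15. Kwan wins 15–0.
Ruiz vs Ivanov: 2+4 = 6 for Ruiz, 9 for Ivanov — Ivanov by 9–6.
Dube vs Kwan: Dube preferred on 2 ballots; Kwan wins 13–2.
Dube vs Ivanov: Dube preferred on 3+2+4 = 9 ballots; Dube wins 9–6.
Kwan vs Ivanov: Kwan wins 11–4.
Kwan beats each of Chen, Ruiz, Dube, Ivanov — Kwan is the Condorcet winner.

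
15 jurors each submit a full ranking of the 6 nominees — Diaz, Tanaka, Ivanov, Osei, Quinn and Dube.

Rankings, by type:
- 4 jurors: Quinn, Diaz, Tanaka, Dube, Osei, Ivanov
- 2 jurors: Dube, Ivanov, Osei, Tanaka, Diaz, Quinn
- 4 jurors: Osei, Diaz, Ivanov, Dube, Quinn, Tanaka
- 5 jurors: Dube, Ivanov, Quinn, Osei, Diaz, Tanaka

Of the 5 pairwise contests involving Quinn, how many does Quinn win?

Quinn against each rival (15 jurors):
Quinn vs Diaz: Quinn wins 9–6.
Quinn vs Tanaka: Quinn, 13–2.
Quinn vs Ivanov: 4 to 11, Ivanov.
Quinn vs Osei: Quinn is ranked higher on 4+5 = 9 ballots, Osei on 6. Quinn wins 9–6.
Quinn vs Dube: Quinn preferred on 4 ballots; Dube wins 11–4.
Quinn beats Diaz, Tanaka, Osei; loses to Ivanov, Dube — 3 pairwise wins.

3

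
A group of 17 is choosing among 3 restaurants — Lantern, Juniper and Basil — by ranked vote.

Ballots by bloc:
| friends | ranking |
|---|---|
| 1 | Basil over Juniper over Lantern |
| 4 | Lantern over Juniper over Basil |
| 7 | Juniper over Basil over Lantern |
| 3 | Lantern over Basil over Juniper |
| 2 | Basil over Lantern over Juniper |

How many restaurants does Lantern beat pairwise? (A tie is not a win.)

Lantern against each rival (17 friends):
Lantern vs Juniper: 9 to 8, Lantern.
Lantern vs Basil: 4+3 = 7 for Lantern, 10 for Basil — Basil by 10–7.
Lantern beats Juniper; loses to Basil — 1 pairwise win.

1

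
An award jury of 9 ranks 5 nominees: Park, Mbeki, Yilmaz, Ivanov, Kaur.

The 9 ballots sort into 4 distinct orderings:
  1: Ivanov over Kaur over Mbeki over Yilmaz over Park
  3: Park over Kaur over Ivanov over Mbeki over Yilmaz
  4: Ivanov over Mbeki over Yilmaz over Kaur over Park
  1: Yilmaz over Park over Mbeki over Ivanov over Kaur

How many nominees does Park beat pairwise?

0

Park against each rival (9 jurors):
Park vs Mbeki: 3+1 = 4 for Park, 5 for Mbeki — Mbeki by 5–4.
Park vs Yilmaz: Yilmaz, 6–3.
Park vs Ivanov: Park is ranked higher on 3+1 = 4 ballots, Ivanov on 5. Ivanov wins 5–4.
Park vs Kaur: Kaur, 5–4.
Park beats no one; loses to Mbeki, Yilmaz, Ivanov, Kaur — 0 pairwise wins.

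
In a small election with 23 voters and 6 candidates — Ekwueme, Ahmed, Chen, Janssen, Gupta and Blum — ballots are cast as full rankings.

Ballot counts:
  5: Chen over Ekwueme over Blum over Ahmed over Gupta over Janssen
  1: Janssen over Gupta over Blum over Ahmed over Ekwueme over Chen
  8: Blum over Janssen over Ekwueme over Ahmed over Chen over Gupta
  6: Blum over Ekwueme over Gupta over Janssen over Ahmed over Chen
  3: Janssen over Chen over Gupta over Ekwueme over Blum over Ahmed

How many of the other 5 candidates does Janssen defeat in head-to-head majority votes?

Janssen against each rival (23 voters):
Janssen vs Ekwueme: Janssen is ranked higher on 1+8+3 = 12 ballots, Ekwueme on 11. Janssen wins 12–11.
Janssen vs Ahmed: Janssen is ranked higher on 1+8+6+3 = 18 ballots, Ahmed on 5. Janssen wins 18–5.
Janssen vs Chen: 1+8+6+3 = 18 for Janssen, 5 for Chen — Janssen by 18–5.
Janssen vs Gupta: Janssen is ranked higher on 1+8+3 = 12 ballots, Gupta on 11. Janssen wins 12–11.
Janssen vs Blum: 4 to 19, Blum.
Janssen beats Ekwueme, Ahmed, Chen, Gupta; loses to Blum — 4 pairwise wins.

4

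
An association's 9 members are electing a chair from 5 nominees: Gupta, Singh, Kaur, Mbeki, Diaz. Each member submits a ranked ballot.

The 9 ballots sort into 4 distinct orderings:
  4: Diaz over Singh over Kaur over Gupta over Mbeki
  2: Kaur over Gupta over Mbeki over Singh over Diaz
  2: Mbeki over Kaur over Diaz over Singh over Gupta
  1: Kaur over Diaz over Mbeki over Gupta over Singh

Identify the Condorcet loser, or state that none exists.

none

Head-to-head results (9 voters):
Gupta vs Singh: 3 to 6, Singh.
Gupta vs Kaur: Gupta preferred on 0 ballots; Kaur wins 9–0.
Gupta–Mbeki: Gupta 6–3.
Gupta vs Diaz: Gupta preferred on 2 ballots; Diaz wins 7–2.
Singh–Kaur: Kaur 5–4.
Singh–Mbeki: Mbeki 5–4.
Singh–Diaz: Diaz 7–2.
Kaur vs Mbeki: 4+2+1 = 7 for Kaur, 2 for Mbeki — Kaur by 7–2.
Kaur vs Diaz: Kaur is ranked higher on 2+2+1 = 5 ballots, Diaz on 4. Kaur wins 5–4.
Mbeki–Diaz: Diaz 5–4.
No candidate is winless: Gupta beats Mbeki; Singh beats Gupta; Kaur beats Gupta; Mbeki beats Singh; Diaz beats Gupta. There is no Condorcet loser.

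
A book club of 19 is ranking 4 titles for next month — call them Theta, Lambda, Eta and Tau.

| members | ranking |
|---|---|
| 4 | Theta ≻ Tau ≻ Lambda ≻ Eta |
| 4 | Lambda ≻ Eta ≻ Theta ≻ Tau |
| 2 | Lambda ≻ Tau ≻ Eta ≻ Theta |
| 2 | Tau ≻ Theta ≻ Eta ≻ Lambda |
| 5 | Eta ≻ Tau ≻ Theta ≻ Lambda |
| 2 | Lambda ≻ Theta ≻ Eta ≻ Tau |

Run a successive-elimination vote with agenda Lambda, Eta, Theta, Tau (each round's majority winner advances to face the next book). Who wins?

Theta

Round 1: Lambda vs Eta — 12–7, Lambda advances.
Round 2: Lambda vs Theta — 8–11, Theta advances.
Round 3: Theta vs Tau — 10–9, Theta advances.
The agenda winner is Theta.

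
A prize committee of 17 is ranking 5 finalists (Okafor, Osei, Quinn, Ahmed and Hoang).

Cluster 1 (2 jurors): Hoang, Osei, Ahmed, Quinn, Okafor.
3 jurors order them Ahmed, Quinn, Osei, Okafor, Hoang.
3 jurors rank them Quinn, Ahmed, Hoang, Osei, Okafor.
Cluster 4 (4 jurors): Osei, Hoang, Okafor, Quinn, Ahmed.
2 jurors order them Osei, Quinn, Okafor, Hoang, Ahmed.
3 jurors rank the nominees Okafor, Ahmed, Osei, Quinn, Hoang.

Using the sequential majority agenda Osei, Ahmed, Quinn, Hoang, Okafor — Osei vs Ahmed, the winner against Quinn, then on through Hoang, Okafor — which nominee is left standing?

Round 1: Osei vs Ahmed — 8–9, Ahmed advances.
Round 2: Ahmed vs Quinn — 8–9, Quinn advances.
Round 3: Quinn vs Hoang — 11–6, Quinn advances.
Round 4: Quinn vs Okafor — 10–7, Quinn advances.
The agenda winner is Quinn.

Quinn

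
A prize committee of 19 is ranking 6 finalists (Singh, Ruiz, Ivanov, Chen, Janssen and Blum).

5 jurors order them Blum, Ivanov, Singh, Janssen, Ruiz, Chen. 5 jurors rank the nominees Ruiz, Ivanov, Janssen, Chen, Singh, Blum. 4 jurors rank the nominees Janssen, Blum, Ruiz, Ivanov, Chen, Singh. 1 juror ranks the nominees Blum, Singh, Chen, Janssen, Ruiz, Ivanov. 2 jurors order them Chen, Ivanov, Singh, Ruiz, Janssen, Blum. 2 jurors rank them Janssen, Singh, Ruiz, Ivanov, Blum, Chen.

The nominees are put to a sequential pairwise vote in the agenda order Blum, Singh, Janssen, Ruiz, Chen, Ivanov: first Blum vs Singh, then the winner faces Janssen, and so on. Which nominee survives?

Ivanov

Round 1: Blum vs Singh — 10–9, Blum advances.
Round 2: Blum vs Janssen — 6–13, Janssen advances.
Round 3: Janssen vs Ruiz — 12–7, Janssen advances.
Round 4: Janssen vs Chen — 16–3, Janssen advances.
Round 5: Janssen vs Ivanov — 7–12, Ivanov advances.
Ivanov survives the agenda.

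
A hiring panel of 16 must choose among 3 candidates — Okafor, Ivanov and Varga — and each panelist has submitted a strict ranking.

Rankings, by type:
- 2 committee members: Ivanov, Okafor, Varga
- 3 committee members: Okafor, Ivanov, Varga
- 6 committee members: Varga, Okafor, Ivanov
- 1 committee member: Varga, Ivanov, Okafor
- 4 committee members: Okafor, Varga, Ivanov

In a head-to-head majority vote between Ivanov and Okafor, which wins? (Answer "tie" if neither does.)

Ballots ranking Ivanov above Okafor: 2 + 1 = 3.
Ballots ranking Okafor above Ivanov: 16 − 3 = 13.
Okafor wins the head-to-head 13–3.

Okafor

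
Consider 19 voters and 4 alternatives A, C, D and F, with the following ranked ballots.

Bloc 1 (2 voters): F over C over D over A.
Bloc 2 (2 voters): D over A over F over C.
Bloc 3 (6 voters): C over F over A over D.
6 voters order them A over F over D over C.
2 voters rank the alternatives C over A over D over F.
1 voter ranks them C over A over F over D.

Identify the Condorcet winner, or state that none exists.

Head-to-head results (19 voters):
A vs C: A preferred on 2+6 = 8 ballots; C wins 11–8.
A vs D: A, 15–4.
A vs F: A wins 11–8.
C vs D: C, 11–8.
C vs F: F, 10–9.
D–F: F 15–4.
Each alternative drops at least one matchup (A loses to C; C loses to F; D loses to A; F loses to A); the cycle A > F > C > A rules out a Condorcet winner.

none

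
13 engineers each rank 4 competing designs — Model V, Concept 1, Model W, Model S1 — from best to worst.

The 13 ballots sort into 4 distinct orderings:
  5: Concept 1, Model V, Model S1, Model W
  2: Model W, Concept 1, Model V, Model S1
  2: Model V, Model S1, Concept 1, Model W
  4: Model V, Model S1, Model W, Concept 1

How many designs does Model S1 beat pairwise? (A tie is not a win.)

Model S1 against each rival (13 engineers):
Model S1 vs Model V: Model V wins 13–0.
Model S1 vs Concept 1: Concept 1 wins 7–6.
Model S1 vs Model W: Model S1 wins 11–2.
Model S1 beats Model W; loses to Model V, Concept 1 — 1 pairwise win.

1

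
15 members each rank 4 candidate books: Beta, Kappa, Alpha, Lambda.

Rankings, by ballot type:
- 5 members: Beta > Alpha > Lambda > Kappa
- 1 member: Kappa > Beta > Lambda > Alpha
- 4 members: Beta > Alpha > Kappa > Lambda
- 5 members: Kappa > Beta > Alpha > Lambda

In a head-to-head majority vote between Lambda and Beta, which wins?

No ballot ranks Lambda above Beta: 0.
Ballots ranking Beta above Lambda: 15 − 0 = 15.
Beta wins the head-to-head 15–0.

Beta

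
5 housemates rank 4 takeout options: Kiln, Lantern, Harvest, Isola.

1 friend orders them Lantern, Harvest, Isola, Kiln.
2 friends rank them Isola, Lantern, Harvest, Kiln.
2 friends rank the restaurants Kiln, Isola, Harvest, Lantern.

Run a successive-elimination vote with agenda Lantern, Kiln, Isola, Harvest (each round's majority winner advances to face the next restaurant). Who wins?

Isola

Round 1: Lantern vs Kiln — 3–2, Lantern advances.
Round 2: Lantern vs Isola — 1–4, Isola advances.
Round 3: Isola vs Harvest — 4–1, Isola advances.
Isola survives the agenda.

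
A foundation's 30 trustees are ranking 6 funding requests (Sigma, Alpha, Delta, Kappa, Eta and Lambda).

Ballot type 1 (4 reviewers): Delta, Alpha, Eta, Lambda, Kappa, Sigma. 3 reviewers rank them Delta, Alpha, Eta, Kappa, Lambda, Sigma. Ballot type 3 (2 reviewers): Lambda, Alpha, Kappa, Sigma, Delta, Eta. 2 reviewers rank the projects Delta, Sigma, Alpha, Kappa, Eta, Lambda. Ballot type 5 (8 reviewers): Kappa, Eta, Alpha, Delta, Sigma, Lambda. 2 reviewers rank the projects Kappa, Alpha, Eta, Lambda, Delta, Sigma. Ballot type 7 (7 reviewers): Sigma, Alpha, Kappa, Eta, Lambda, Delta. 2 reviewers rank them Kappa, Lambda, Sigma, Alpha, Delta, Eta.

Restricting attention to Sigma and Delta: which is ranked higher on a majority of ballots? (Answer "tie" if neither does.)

Delta

Ballots ranking Sigma above Delta: 2 + 7 + 2 = 11.
Ballots ranking Delta above Sigma: 30 − 11 = 19.
Delta wins the head-to-head 19–11.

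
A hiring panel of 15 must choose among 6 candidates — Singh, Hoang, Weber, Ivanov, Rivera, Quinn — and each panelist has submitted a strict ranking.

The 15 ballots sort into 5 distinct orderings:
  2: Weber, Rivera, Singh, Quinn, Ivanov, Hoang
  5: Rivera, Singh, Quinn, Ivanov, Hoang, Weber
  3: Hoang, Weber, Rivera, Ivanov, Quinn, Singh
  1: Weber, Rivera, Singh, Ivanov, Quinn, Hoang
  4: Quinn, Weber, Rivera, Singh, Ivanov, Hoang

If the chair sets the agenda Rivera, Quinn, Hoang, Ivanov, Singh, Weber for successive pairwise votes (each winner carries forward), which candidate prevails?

Weber

Round 1: Rivera vs Quinn — 11–4, Rivera advances.
Round 2: Rivera vs Hoang — 12–3, Rivera advances.
Round 3: Rivera vs Ivanov — 15–0, Rivera advances.
Round 4: Rivera vs Singh — 15–0, Rivera advances.
Round 5: Rivera vs Weber — 5–10, Weber advances.
Weber survives the agenda.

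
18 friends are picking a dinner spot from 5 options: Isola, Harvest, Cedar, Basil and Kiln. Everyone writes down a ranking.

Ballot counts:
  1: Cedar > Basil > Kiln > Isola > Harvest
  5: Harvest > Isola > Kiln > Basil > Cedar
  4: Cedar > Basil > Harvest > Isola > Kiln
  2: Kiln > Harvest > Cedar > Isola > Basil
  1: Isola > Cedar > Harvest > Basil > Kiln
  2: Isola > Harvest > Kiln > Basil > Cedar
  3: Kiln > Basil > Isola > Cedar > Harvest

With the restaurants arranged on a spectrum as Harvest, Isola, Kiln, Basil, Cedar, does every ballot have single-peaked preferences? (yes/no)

no

Axis positions: Harvest=1, Isola=2, Kiln=3, Basil=4, Cedar=5.
Group 1 (peak Cedar at position 5): ranking walks positions 5-4-3-2-1, expanding outward from the peak — single-peaked.
Group 2 (peak Harvest at position 1): ranking walks positions 1-2-3-4-5, expanding outward from the peak — single-peaked.
Group 3: ranking walks positions 5-4-1-2-3; Harvest is ranked above Kiln even though Kiln lies between Harvest and the peak Cedar on the axis — preferences dip and rise again. Not single-peaked.
Group 4: ranking walks positions 3-1-5-2-4; Harvest is ranked above Isola even though Isola lies between Harvest and the peak Kiln on the axis — preferences dip and rise again. Not single-peaked.
Group 5: ranking walks positions 2-5-1-4-3; Cedar is ranked above Kiln even though Kiln lies between Cedar and the peak Isola on the axis — preferences dip and rise again. Not single-peaked.
Group 6 (peak Isola at position 2): ranking walks positions 2-1-3-4-5, expanding outward from the peak — single-peaked.
Group 7 (peak Kiln at position 3): ranking walks positions 3-4-2-5-1, expanding outward from the peak — single-peaked.
Group 3 violates single-peakedness, so the profile is not single-peaked on this axis.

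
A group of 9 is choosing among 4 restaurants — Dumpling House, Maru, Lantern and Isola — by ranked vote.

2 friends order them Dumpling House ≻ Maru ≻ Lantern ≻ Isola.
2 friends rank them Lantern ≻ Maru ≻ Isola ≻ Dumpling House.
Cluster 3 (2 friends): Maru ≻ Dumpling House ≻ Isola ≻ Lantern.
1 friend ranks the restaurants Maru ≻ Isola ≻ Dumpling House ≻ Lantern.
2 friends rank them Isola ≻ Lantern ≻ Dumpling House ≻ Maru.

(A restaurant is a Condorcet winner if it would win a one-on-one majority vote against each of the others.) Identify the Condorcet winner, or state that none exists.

Maru

Check each pair by majority over 9 ballots:
Dumpling House vs Maru: 4 to 5, Maru.
Dumpling House vs Lantern: 2+2+1 = 5 for Dumpling House, 4 for Lantern — Dumpling House by 5–4.
Dumpling House vs Isola: Dumpling House is ranked higher on 2+2 = 4 ballots, Isola on 5. Isola wins 5–4.
Maru vs Lantern: Maru preferred on 2+2+1 = 5 ballots; Maru wins 5–4.
Maru vs Isola: 7 to 2, Maru.
Lantern vs Isola: 4 to 5, Isola.
Maru beats each of Dumpling House, Lantern, Isola — Maru is the Condorcet winner.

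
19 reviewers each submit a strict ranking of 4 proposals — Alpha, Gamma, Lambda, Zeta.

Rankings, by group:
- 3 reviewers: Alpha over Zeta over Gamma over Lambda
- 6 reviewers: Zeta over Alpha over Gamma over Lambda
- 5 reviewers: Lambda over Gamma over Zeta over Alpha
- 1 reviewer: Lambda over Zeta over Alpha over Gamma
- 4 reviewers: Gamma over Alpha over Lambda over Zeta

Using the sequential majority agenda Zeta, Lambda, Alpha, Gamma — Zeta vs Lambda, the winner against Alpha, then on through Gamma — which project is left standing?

Round 1: Zeta vs Lambda — 9–10, Lambda advances.
Round 2: Lambda vs Alpha — 6–13, Alpha advances.
Round 3: Alpha vs Gamma — 10–9, Alpha advances.
The agenda winner is Alpha.

Alpha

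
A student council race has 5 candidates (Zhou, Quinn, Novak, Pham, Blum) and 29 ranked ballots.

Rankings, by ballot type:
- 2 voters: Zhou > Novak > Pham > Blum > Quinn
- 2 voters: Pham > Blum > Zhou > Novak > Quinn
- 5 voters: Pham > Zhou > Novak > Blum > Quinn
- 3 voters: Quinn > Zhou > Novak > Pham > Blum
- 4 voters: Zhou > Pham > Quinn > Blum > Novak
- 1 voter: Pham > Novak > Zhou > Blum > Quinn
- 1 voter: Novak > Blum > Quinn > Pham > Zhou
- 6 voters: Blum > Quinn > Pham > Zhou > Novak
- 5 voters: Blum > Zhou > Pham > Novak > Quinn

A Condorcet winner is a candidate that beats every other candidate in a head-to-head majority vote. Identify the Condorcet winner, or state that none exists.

Head-to-head results (29 voters):
Zhou vs Quinn: Zhou preferred on 2+2+5+4+1+5 = 19 ballots; Zhou wins 19–10.
Zhou vs Novak: Zhou is ranked higher on 27 ballots, Novak on 2. Zhou wins 27–2.
Zhou vs Pham: 2+3+4+5 = 14 for Zhou, 15 for Pham — Pham by 15–14.
Zhou vs Blum: 2+5+3+4+1 = 15 for Zhou, 14 for Blum — Zhou by 15–14.
Quinn vs Novak: Quinn is ranked higher on 3+4+6 = 13 ballots, Novak on 16. Novak wins 16–13.
Quinn vs Pham: Quinn preferred on 3+1+6 = 10 ballots; Pham wins 19–10.
Quinn vs Blum: 7 to 22, Blum.
Novak vs Pham: 2+3+1 = 6 for Novak, 23 for Pham — Pham by 23–6.
Novak vs Blum: 12 to 17, Blum.
Pham vs Blum: Pham is ranked higher on 2+2+5+3+4+1 = 17 ballots, Blum on 12. Pham wins 17–12.
Pham defeats every rival head-to-head and is the Condorcet winner.

Pham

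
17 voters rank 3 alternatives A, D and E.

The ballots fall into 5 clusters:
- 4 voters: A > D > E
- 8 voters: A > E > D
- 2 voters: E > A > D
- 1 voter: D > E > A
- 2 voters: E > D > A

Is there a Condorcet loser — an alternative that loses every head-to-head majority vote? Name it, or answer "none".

Pairwise majorities:
A vs D: 4+8+2 = 14 for A, 3 for D — A by 14–3.
A vs E: A, 12–5.
D vs E: D is ranked higher on 4+1 = 5 ballots, E on 12. E wins 12–5.
D is beaten in every head-to-head and is the Condorcet loser.

D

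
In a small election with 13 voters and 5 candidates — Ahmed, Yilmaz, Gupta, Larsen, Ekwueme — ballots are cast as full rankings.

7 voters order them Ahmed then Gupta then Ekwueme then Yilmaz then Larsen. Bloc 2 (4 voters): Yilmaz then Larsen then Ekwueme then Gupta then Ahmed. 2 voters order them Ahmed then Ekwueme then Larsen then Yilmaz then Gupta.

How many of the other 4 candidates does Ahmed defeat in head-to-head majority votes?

Ahmed against each rival (13 voters):
Ahmed vs Yilmaz: Ahmed, 9–4.
Ahmed vs Gupta: Ahmed, 9–4.
Ahmed vs Larsen: Ahmed preferred on 7+2 = 9 ballots; Ahmed wins 9–4.
Ahmed vs Ekwueme: Ahmed preferred on 7+2 = 9 ballots; Ahmed wins 9–4.
Ahmed beats Yilmaz, Gupta, Larsen, Ekwueme — 4 pairwise wins.

4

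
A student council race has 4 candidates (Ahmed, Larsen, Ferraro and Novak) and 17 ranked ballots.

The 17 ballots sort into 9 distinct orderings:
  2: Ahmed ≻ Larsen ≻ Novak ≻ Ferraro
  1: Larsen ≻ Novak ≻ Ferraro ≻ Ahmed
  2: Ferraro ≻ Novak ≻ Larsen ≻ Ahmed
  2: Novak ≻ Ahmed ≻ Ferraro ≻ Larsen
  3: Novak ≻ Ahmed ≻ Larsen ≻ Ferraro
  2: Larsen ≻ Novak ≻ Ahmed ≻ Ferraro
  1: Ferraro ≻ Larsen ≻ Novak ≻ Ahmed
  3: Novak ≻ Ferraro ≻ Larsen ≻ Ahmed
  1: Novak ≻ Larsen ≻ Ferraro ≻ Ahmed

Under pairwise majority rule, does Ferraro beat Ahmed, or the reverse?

Ahmed

Ballots ranking Ferraro above Ahmed: 1 + 2 + 1 + 3 + 1 = 8.
Ballots ranking Ahmed above Ferraro: 17 − 8 = 9.
Ahmed wins the head-to-head 9–8.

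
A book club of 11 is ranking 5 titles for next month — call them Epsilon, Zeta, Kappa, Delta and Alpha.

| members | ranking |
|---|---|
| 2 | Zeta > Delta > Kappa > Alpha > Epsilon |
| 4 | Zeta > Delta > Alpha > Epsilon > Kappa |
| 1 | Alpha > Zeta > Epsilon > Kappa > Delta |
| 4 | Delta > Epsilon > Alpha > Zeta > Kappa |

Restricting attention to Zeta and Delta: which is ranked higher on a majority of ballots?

Zeta

Ballots ranking Zeta above Delta: 2 + 4 + 1 = 7.
Ballots ranking Delta above Zeta: 11 − 7 = 4.
Zeta wins the head-to-head 7–4.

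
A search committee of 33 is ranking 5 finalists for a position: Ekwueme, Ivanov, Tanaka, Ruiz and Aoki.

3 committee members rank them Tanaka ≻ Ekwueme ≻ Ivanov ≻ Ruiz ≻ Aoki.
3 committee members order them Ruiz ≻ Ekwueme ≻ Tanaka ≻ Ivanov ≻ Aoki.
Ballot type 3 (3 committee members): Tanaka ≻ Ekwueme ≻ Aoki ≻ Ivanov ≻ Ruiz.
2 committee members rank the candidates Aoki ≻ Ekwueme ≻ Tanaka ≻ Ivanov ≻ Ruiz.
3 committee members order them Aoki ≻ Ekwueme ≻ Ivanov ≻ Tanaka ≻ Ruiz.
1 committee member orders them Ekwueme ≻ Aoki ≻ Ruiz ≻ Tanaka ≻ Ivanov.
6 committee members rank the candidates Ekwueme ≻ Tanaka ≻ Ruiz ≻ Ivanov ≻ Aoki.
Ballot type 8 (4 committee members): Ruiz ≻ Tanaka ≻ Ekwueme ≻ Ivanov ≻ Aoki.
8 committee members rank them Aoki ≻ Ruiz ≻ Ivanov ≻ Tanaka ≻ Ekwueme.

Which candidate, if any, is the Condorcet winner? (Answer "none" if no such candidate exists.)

Tanaka

Check each pair by majority over 33 ballots:
Ekwueme vs Ivanov: 25 for Ekwueme, 8 for Ivanov — Ekwueme by 25–8.
Ekwueme vs Tanaka: Ekwueme is ranked higher on 3+2+3+1+6 = 15 ballots, Tanaka on 18. Tanaka wins 18–15.
Ekwueme vs Ruiz: Ekwueme is ranked higher on 3+3+2+3+1+6 = 18 ballots, Ruiz on 15. Ekwueme wins 18–15.
Ekwueme vs Aoki: Ekwueme wins 20–13.
Ivanov vs Tanaka: 11 to 22, Tanaka.
Ivanov vs Ruiz: Ruiz, 22–11.
Ivanov vs Aoki: Aoki, 17–16.
Tanaka vs Ruiz: Tanaka preferred on 3+3+2+3+6 = 17 ballots; Tanaka wins 17–16.
Tanaka–Aoki: Tanaka 19–14.
Ruiz vs Aoki: Aoki wins 17–16.
Tanaka beats each of Ekwueme, Ivanov, Ruiz, Aoki — Tanaka is the Condorcet winner.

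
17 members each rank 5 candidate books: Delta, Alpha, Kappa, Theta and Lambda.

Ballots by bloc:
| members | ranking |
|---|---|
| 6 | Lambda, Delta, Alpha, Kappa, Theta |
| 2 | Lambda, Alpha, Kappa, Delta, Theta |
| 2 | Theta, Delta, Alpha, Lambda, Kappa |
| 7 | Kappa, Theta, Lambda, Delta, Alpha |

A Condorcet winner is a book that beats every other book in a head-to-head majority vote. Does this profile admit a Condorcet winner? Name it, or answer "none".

none

Check each pair by majority over 17 ballots:
Delta vs Alpha: Delta, 15–2.
Delta–Kappa: Kappa 9–8.
Delta–Theta: Theta 9–8.
Delta vs Lambda: Lambda, 15–2.
Alpha vs Kappa: Alpha, 10–7.
Alpha vs Theta: Theta wins 9–8.
Alpha–Lambda: Lambda 15–2.
Kappa vs Theta: Kappa, 15–2.
Kappa–Lambda: Lambda 10–7.
Theta–Lambda: Theta 9–8.
No book is unbeaten: Delta loses to Kappa; Alpha loses to Delta; Kappa loses to Alpha; Theta loses to Kappa; Lambda loses to Theta. In particular Delta beats Alpha beats Kappa beats Delta is a majority cycle — no Condorcet winner exists.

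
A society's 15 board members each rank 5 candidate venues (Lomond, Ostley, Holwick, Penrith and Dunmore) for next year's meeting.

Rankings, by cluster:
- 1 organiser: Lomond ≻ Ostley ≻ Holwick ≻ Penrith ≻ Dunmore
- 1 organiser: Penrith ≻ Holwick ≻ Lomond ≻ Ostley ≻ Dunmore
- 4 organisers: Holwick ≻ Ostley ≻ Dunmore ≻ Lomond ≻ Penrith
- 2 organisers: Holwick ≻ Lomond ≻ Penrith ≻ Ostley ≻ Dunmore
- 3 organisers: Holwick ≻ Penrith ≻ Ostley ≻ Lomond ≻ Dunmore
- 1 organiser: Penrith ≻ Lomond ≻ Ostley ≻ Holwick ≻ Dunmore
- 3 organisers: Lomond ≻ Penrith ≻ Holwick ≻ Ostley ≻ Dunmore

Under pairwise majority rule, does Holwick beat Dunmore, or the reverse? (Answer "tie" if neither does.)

Ballots ranking Holwick above Dunmore: 1 + 1 + 4 + 2 + 3 + 1 + 3 = 15.
Ballots ranking Dunmore above Holwick: 15 − 15 = 0.
Holwick wins the head-to-head 15–0.

Holwick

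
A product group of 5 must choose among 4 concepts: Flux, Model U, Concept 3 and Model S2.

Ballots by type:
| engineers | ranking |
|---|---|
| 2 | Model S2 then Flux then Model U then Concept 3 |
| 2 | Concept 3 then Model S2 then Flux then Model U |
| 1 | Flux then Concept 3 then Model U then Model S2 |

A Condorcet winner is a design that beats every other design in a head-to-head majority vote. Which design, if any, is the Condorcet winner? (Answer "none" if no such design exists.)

Pairwise majorities:
Flux vs Model U: Flux preferred on 2+2+1 = 5 ballots; Flux wins 5–0.
Flux vs Concept 3: 3 to 2, Flux.
Flux vs Model S2: Model S2 wins 4–1.
Model U vs Concept 3: Concept 3, 3–2.
Model U vs Model S2: 1 for Model U, 4 for Model S2 — Model S2 by 4–1.
Concept 3 vs Model S2: Concept 3 wins 3–2.
Every design loses at least once (Flux loses to Model S2; Model U loses to Flux; Concept 3 loses to Flux; Model S2 loses to Concept 3). The majority relation contains the cycle Flux > Concept 3 > Model S2 > Flux, so there is no Condorcet winner.

none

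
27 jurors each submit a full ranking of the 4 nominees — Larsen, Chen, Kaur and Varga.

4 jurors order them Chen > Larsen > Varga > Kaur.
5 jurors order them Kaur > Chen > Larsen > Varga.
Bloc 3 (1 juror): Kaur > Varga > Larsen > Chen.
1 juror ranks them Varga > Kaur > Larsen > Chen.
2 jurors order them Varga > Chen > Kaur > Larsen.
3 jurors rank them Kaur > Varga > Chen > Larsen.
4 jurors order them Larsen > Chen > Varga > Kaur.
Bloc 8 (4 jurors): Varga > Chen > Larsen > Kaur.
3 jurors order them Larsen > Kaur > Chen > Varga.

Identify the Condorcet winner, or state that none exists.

Head-to-head results (27 jurors):
Larsen vs Chen: Larsen preferred on 1+1+4+3 = 9 ballots; Chen wins 18–9.
Larsen vs Kaur: Larsen preferred on 4+4+4+3 = 15 ballots; Larsen wins 15–12.
Larsen vs Varga: 4+5+4+3 = 16 for Larsen, 11 for Varga — Larsen by 16–11.
Chen vs Kaur: Chen is ranked higher on 4+2+4+4 = 14 ballots, Kaur on 13. Chen wins 14–13.
Chen vs Varga: 16 to 11, Chen.
Kaur vs Varga: Kaur preferred on 5+1+3+3 = 12 ballots; Varga wins 15–12.
Chen defeats every rival head-to-head and is the Condorcet winner.

Chen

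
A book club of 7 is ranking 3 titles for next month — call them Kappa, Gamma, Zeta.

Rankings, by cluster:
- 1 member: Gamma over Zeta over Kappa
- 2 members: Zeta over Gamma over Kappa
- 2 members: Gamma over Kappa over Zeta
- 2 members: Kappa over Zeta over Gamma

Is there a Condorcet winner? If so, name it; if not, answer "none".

Pairwise majorities:
Kappa–Gamma: Gamma 5–2.
Kappa vs Zeta: Kappa, 4–3.
Gamma vs Zeta: Zeta, 4–3.
Every book loses at least once (Kappa loses to Gamma; Gamma loses to Zeta; Zeta loses to Kappa). The majority relation contains the cycle Kappa > Zeta > Gamma > Kappa, so there is no Condorcet winner.

none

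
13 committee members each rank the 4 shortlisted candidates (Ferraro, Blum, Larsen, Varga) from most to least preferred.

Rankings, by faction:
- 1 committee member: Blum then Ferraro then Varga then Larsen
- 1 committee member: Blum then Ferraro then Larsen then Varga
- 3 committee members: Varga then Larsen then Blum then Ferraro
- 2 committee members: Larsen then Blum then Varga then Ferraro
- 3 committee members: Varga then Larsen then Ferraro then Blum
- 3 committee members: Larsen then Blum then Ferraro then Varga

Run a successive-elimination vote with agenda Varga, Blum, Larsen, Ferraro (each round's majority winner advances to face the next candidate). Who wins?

Larsen

Round 1: Varga vs Blum — 6–7, Blum advances.
Round 2: Blum vs Larsen — 2–11, Larsen advances.
Round 3: Larsen vs Ferraro — 11–2, Larsen advances.
The agenda winner is Larsen.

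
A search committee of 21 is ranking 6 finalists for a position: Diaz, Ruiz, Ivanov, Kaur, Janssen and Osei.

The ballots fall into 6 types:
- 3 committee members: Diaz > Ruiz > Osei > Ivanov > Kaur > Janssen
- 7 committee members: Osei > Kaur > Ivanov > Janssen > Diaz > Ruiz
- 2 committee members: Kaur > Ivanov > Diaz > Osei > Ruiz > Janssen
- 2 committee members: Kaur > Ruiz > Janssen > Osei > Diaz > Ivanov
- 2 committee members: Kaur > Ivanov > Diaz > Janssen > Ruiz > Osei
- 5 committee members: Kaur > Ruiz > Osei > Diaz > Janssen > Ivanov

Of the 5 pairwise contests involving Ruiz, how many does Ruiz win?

Ruiz against each rival (21 committee members):
Ruiz vs Diaz: Diaz, 14–7.
Ruiz vs Ivanov: Ruiz preferred on 3+2+5 = 10 ballots; Ivanov wins 11–10.
Ruiz vs Kaur: Kaur, 18–3.
Ruiz vs Janssen: Ruiz, 12–9.
Ruiz vs Osei: Ruiz preferred on 3+2+2+5 = 12 ballots; Ruiz wins 12–9.
Ruiz beats Janssen, Osei; loses to Diaz, Ivanov, Kaur — 2 pairwise wins.

2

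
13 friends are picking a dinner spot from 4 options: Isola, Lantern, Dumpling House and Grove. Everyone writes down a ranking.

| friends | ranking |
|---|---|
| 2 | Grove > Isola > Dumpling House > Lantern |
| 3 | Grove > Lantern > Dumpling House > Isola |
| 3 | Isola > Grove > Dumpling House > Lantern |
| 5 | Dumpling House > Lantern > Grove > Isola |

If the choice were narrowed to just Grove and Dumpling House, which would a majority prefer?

Grove

Ballots ranking Grove above Dumpling House: 2 + 3 + 3 = 8.
Ballots ranking Dumpling House above Grove: 13 − 8 = 5.
Grove wins the head-to-head 8–5.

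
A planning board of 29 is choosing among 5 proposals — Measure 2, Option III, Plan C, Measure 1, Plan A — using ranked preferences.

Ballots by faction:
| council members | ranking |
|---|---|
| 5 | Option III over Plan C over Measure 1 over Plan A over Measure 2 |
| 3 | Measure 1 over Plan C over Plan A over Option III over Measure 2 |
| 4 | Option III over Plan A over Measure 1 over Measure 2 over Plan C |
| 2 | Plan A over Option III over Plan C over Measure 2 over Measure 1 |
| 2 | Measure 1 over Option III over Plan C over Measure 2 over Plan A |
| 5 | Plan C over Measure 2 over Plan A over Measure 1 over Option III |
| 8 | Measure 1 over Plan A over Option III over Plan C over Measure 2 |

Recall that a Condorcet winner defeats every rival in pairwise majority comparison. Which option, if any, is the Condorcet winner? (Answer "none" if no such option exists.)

Measure 1

Check each pair by majority over 29 ballots:
Measure 2 vs Option III: Measure 2 is ranked higher on 5 ballots, Option III on 24. Option III wins 24–5.
Measure 2 vs Plan C: Measure 2 preferred on 4 ballots; Plan C wins 25–4.
Measure 2 vs Measure 1: Measure 2 preferred on 2+5 = 7 ballots; Measure 1 wins 22–7.
Measure 2 vs Plan A: 2+5 = 7 for Measure 2, 22 for Plan A — Plan A by 22–7.
Option III vs Plan C: Option III preferred on 5+4+2+2+8 = 21 ballots; Option III wins 21–8.
Option III vs Measure 1: Option III is ranked higher on 5+4+2 = 11 ballots, Measure 1 on 18. Measure 1 wins 18–11.
Option III vs Plan A: Option III preferred on 5+4+2 = 11 ballots; Plan A wins 18–11.
Plan C vs Measure 1: Plan C preferred on 5+2+5 = 12 ballots; Measure 1 wins 17–12.
Plan C vs Plan A: Plan C preferred on 5+3+2+5 = 15 ballots; Plan C wins 15–14.
Measure 1 vs Plan A: 18 to 11, Measure 1.
Measure 1 defeats every rival head-to-head and is the Condorcet winner.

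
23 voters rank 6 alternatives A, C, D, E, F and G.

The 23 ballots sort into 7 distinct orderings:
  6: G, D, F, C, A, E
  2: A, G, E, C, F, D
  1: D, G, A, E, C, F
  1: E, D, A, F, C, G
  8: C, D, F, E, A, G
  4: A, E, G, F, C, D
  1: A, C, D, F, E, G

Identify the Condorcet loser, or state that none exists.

none

Pairwise majorities:
A vs C: A is ranked higher on 2+1+1+4+1 = 9 ballots, C on 14. C wins 14–9.
A vs D: 2+4+1 = 7 for A, 16 for D — D by 16–7.
A vs E: A wins 14–9.
A–F: F 14–9.
A vs G: A wins 16–7.
C vs D: C is ranked higher on 2+8+4+1 = 15 ballots, D on 8. C wins 15–8.
C vs E: C, 15–8.
C–F: C 12–11.
C vs G: 1+8+1 = 10 for C, 13 for G — G by 13–10.
D vs E: 6+1+8+1 = 16 for D, 7 for E — D by 16–7.
D–F: D 17–6.
D–G: G 12–11.
E vs F: E preferred on 2+1+1+4 = 8 ballots; F wins 15–8.
E vs G: E wins 14–9.
F vs G: F preferred on 1+8+1 = 10 ballots; G wins 13–10.
No alternative is winless: A beats E; C beats A; D beats A; E beats G; F beats A; G beats C. There is no Condorcet loser.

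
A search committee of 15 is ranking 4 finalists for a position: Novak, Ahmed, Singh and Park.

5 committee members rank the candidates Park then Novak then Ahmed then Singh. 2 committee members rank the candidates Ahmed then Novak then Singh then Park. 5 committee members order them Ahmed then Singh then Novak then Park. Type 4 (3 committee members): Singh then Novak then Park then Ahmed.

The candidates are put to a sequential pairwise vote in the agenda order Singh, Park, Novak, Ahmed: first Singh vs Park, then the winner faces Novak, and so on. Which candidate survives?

Round 1: Singh vs Park — 10–5, Singh advances.
Round 2: Singh vs Novak — 8–7, Singh advances.
Round 3: Singh vs Ahmed — 3–12, Ahmed advances.
The agenda winner is Ahmed.

Ahmed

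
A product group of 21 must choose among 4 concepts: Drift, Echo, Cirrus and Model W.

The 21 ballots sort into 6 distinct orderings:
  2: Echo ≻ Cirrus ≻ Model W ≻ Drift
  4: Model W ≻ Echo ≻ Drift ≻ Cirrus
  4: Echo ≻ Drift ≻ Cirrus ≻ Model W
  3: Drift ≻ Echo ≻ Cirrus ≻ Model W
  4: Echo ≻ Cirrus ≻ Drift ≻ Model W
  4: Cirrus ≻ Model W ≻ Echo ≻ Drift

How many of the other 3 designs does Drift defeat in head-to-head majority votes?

2

Drift against each rival (21 engineers):
Drift–Echo: Echo 18–3.
Drift–Cirrus: Drift 11–10.
Drift–Model W: Drift 11–10.
Drift beats Cirrus, Model W; loses to Echo — 2 pairwise wins.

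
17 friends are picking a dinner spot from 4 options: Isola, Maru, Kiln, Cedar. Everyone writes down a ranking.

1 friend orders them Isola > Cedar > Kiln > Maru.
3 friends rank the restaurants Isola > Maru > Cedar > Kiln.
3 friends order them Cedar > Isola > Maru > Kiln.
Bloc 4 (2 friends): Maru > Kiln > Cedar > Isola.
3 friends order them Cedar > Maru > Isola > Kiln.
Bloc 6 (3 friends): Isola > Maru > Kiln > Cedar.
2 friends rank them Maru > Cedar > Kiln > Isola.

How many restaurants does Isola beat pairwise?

2

Isola against each rival (17 friends):
Isola vs Maru: Isola, 10–7.
Isola vs Kiln: Isola is ranked higher on 1+3+3+3+3 = 13 ballots, Kiln on 4. Isola wins 13–4.
Isola vs Cedar: Cedar wins 10–7.
Isola beats Maru, Kiln; loses to Cedar — 2 pairwise wins.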